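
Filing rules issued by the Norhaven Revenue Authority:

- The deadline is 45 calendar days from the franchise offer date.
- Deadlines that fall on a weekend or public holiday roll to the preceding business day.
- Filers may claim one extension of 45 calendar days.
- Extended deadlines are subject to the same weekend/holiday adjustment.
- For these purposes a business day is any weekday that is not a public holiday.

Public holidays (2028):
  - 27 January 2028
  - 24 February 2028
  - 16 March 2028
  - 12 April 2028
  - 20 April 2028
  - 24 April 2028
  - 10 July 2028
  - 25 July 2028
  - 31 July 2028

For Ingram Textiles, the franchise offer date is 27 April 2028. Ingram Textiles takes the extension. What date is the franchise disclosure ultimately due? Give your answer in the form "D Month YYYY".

45 calendar days after 27 April 2028 is 11 June 2028.
11 June 2028 is a Sunday, so it moves to the preceding business day, 9 June 2028 (Friday).
Applying the 45-calendar-day extension: 9 June 2028 + 45 days = 24 July 2028.
Since 24 July 2028 is a Monday and not a holiday, the date is unchanged.
Deadline: 24 July 2028.

24 July 2028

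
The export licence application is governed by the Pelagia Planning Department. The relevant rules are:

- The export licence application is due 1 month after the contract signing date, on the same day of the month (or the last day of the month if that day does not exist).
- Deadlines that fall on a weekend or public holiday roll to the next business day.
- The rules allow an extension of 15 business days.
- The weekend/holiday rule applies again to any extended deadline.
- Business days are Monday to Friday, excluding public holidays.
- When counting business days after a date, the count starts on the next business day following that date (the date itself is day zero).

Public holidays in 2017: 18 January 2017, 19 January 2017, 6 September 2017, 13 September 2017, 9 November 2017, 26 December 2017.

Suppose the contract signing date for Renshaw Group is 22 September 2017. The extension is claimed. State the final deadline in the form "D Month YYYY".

1 month from 22 September 2017 is 22 October 2017.
Because 22 October 2017 is a Sunday, the deadline becomes 23 October 2017 (Monday).
Counting 15 further business days from 23 October 2017 reaches 14 November 2017.
14 November 2017 (Tuesday) is already a business day.
Deadline: 14 November 2017.

14 November 2017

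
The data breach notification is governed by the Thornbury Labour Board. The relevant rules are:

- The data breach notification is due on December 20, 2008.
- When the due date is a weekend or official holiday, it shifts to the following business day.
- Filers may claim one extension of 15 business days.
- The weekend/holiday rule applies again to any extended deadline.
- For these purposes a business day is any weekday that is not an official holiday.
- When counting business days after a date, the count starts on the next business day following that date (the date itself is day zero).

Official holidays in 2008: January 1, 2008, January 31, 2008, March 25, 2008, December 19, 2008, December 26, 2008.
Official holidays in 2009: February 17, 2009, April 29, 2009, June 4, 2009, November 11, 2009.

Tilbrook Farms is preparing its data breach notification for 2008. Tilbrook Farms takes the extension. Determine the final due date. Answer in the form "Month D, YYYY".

The stated deadline is December 20, 2008.
December 20, 2008 is a Saturday; the next business day is December 22, 2008 (Monday).
Applying the 15-business-day extension: 15 business days after December 22, 2008 is January 13, 2009.
January 13, 2009 falls on a Tuesday, which is a business day, so no adjustment is needed.
The final due date is January 13, 2009.

January 13, 2009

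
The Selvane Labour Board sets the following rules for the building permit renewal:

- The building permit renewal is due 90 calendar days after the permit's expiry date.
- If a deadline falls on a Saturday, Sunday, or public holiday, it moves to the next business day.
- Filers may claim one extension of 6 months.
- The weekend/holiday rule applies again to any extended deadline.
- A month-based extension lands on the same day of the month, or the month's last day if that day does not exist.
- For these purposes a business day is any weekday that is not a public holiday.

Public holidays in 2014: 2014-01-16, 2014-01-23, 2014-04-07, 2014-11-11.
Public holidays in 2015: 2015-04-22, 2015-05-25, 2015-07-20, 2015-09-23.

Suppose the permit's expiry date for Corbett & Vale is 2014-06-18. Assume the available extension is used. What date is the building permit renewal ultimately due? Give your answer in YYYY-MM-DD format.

2015-03-16

From 2014-06-18, 90 calendar days later is 2014-09-16.
2014-09-16 falls on a Tuesday, which is a business day, so no adjustment is needed.
Add 6 months to 2014-09-16: 2015-03-16.
Since 2015-03-16 is a Monday and not a holiday, the date is unchanged.
Final deadline: 2015-03-16.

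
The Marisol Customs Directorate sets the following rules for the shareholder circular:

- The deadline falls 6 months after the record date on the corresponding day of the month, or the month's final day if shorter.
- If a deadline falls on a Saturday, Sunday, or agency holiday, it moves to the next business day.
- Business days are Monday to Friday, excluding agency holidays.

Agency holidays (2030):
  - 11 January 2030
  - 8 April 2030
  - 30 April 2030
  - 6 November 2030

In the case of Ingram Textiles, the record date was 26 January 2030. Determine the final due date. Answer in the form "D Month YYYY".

26 July 2030

Moving 6 months forward from 26 January 2030 on the corresponding day gives 26 July 2030.
26 July 2030 is a Friday and not a listed holiday, so it stands.
Deadline: 26 July 2030.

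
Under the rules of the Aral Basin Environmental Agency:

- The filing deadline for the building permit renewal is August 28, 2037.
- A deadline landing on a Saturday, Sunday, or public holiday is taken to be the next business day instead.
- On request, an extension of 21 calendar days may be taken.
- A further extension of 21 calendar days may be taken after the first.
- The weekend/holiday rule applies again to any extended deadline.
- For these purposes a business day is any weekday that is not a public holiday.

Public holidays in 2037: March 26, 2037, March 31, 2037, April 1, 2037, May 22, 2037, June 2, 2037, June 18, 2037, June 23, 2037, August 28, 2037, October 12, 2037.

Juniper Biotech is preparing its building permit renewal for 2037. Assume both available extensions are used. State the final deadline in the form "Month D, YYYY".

October 13, 2037

The stated deadline is August 28, 2037.
August 28, 2037 is a listed holiday; the next business day is August 31, 2037 (Monday).
With the 21-day extension, August 31, 2037 becomes September 21, 2037.
Since September 21, 2037 is a Monday and not a holiday, the date is unchanged.
Applying the 21-calendar-day extension: September 21, 2037 + 21 days = October 12, 2037.
Because October 12, 2037 is a listed holiday, the deadline becomes October 13, 2037 (Tuesday).
Deadline: October 13, 2037.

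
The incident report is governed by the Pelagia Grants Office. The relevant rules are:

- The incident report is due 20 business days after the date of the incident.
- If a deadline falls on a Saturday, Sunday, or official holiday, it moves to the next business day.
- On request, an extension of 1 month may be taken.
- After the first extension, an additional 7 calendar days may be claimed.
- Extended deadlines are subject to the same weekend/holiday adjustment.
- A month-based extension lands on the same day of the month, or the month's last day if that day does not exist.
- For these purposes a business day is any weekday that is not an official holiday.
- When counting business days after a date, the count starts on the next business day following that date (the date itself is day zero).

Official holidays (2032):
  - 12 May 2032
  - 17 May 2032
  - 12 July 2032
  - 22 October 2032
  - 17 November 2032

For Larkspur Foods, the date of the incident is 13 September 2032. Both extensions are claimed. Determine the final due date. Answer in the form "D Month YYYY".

Counting 20 business days after 13 September 2032 (skipping weekends and listed holidays) reaches 11 October 2032.
11 October 2032 (Monday) is already a business day.
The 1 month extension carries 11 October 2032 to 11 November 2032.
Since 11 November 2032 is a Thursday and not a holiday, the date is unchanged.
The 7-calendar-day extension moves the deadline from 11 November 2032 to 18 November 2032.
18 November 2032 falls on a Thursday, which is a business day, so no adjustment is needed.
Deadline: 18 November 2032.

18 November 2032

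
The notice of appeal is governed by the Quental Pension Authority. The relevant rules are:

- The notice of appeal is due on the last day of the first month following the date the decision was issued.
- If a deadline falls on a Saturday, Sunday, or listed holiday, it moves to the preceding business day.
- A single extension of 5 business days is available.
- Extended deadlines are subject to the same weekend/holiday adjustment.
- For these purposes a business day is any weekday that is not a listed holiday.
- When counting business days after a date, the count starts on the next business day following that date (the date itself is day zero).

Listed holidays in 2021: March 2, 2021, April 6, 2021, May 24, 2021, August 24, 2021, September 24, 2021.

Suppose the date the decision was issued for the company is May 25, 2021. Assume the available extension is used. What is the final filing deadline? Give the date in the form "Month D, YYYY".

July 7, 2021

The first month after May 25, 2021 is June 2021, whose last day is June 30, 2021.
June 30, 2021 falls on a Wednesday, which is a business day, so no adjustment is needed.
Counting 5 further business days from June 30, 2021 reaches July 7, 2021.
July 7, 2021 is a Wednesday and not a listed holiday, so it stands.
Final deadline: July 7, 2021.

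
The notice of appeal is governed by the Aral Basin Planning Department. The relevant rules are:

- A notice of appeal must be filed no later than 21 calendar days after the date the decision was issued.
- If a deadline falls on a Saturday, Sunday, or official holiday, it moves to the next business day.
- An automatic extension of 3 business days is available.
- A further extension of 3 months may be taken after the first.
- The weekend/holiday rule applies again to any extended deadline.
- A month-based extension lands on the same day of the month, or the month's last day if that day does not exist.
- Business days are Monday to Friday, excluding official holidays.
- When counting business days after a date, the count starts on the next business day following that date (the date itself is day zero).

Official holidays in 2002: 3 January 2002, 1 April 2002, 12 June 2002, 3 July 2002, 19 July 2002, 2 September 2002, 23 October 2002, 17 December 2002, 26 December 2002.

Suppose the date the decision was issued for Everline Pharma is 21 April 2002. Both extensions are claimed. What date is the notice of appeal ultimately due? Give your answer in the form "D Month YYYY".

16 August 2002

Trigger date 21 April 2002 + 21 calendar days = 12 May 2002.
12 May 2002 is a Sunday, so it moves to the next business day, 13 May 2002 (Monday).
The 3-business-day extension runs from 13 May 2002 to 16 May 2002.
16 May 2002 (Thursday) is already a business day.
Add 3 months to 16 May 2002: 16 August 2002.
16 August 2002 falls on a Friday, which is a business day, so no adjustment is needed.
So the filing is due 16 August 2002.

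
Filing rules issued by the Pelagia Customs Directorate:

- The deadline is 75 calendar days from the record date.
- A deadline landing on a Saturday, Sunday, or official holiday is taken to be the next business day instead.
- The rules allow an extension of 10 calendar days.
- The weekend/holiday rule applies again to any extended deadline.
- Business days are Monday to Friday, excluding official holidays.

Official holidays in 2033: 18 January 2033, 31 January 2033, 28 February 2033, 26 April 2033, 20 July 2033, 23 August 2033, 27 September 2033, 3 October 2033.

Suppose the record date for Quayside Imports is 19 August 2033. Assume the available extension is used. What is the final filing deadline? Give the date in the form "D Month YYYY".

Trigger date 19 August 2033 + 75 calendar days = 2 November 2033.
2 November 2033 falls on a Wednesday, which is a business day, so no adjustment is needed.
Add the 10 calendar-day extension to 2 November 2033: 12 November 2033.
12 November 2033 falls on a Saturday. Rolling to the next business day gives 14 November 2033, a Monday.
The final due date is 14 November 2033.

14 November 2033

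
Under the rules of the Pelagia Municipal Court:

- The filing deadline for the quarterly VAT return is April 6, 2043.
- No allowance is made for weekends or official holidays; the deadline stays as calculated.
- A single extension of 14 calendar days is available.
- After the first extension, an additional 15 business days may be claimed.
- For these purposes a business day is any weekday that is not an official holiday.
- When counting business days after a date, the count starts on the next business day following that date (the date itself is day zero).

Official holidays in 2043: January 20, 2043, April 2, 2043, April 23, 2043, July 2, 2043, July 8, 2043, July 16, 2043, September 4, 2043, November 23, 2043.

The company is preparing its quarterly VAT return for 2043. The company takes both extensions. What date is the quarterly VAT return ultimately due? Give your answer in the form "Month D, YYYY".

May 12, 2043

The stated deadline is April 6, 2043.
April 6, 2043 falls on a Monday. The rules make no weekend/holiday allowance, so it remains April 6, 2043.
Add the 14 calendar-day extension to April 6, 2043: April 20, 2043.
No adjustment is made for weekends or holidays, so April 20, 2043 stands.
The 15-business-day extension runs from April 20, 2043 to May 12, 2043.
May 12, 2043 falls on a Tuesday. The rules make no weekend/holiday allowance, so it remains May 12, 2043.
So the filing is due May 12, 2043.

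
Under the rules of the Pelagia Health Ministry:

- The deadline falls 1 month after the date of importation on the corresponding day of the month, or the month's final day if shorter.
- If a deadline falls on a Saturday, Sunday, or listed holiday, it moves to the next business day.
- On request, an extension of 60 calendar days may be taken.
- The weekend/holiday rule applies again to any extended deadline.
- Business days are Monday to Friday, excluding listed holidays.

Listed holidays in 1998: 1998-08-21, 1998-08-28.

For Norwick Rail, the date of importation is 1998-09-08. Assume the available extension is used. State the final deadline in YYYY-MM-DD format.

1998-12-07

1 month after 1998-09-08, on the same day of the month, is 1998-10-08.
1998-10-08 (Thursday) is already a business day.
With the 60-day extension, 1998-10-08 becomes 1998-12-07.
1998-12-07 falls on a Monday, which is a business day, so no adjustment is needed.
The final due date is 1998-12-07.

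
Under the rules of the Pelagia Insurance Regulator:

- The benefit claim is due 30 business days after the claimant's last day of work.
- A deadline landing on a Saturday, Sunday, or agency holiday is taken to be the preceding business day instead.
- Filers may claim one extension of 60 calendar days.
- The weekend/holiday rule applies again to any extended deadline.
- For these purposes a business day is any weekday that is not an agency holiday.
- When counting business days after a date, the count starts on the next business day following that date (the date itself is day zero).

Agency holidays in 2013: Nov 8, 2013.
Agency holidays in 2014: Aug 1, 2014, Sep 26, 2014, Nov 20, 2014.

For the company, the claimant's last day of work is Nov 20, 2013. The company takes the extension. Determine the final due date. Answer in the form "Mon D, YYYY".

Starting the day after Nov 20, 2013 and counting 30 business days lands on Jan 1, 2014.
Jan 1, 2014 falls on a Wednesday, which is a business day, so no adjustment is needed.
Add the 60 calendar-day extension to Jan 1, 2014: Mar 2, 2014.
Mar 2, 2014 is a Sunday; the preceding business day is Feb 28, 2014 (Friday).
So the filing is due Feb 28, 2014.

Feb 28, 2014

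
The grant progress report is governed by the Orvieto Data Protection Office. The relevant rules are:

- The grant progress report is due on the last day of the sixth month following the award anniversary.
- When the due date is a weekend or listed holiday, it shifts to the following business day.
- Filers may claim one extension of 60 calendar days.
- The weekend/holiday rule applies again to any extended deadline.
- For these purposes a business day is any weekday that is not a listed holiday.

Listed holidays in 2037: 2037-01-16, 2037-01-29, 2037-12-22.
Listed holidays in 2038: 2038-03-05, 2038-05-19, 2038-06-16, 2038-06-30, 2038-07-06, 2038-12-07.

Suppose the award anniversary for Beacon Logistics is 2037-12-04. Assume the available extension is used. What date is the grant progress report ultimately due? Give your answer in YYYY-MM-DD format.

2038-08-30

6 months after 2037-12-04 is June 2038; that month ends on 2038-06-30.
2038-06-30 is a listed holiday; the next business day is 2038-07-01 (Thursday).
Applying the 60-calendar-day extension: 2038-07-01 + 60 days = 2038-08-30.
2038-08-30 falls on a Monday, which is a business day, so no adjustment is needed.
The final due date is 2038-08-30.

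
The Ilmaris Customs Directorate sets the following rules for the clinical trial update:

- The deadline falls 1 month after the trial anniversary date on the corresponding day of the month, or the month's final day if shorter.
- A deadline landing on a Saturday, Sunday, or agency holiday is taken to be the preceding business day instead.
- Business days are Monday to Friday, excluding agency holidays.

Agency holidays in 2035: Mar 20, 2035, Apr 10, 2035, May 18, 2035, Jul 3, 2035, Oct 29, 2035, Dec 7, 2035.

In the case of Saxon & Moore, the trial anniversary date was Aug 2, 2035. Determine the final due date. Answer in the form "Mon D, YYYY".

1 month from Aug 2, 2035 is Sep 2, 2035.
Sep 2, 2035 falls on a Sunday. Rolling to the preceding business day gives Aug 31, 2035, a Friday.
The final due date is Aug 31, 2035.

Aug 31, 2035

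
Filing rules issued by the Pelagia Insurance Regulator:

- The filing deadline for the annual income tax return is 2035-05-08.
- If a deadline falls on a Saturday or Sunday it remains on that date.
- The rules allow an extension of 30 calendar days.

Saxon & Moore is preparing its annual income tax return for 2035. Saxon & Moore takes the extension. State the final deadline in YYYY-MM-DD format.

The stated deadline is 2035-05-08.
2035-05-08 is a Tuesday; no weekend or holiday adjustment applies.
Add the 30 calendar-day extension to 2035-05-08: 2035-06-07.
2035-06-07 is a Thursday; no weekend or holiday adjustment applies.
Final deadline: 2035-06-07.

2035-06-07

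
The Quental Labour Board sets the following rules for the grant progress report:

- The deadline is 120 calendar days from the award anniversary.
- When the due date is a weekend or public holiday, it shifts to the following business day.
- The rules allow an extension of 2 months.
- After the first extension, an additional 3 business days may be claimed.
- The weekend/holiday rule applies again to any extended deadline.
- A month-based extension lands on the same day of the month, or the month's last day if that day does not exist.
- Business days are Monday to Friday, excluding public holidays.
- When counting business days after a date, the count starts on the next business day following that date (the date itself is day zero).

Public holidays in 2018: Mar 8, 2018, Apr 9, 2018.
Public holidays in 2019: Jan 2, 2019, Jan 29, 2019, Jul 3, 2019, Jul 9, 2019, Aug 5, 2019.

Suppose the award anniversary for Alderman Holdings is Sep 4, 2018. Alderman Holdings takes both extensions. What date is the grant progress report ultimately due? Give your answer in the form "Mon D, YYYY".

Mar 7, 2019

Trigger date Sep 4, 2018 + 120 calendar days = Jan 2, 2019.
Jan 2, 2019 falls on a listed holiday. Rolling to the next business day gives Jan 3, 2019, a Thursday.
Add 2 months to Jan 3, 2019: Mar 3, 2019.
Mar 3, 2019 is a Sunday, so it moves to the next business day, Mar 4, 2019 (Monday).
Applying the 3-business-day extension: 3 business days after Mar 4, 2019 is Mar 7, 2019.
Mar 7, 2019 (Thursday) is already a business day.
Final deadline: Mar 7, 2019.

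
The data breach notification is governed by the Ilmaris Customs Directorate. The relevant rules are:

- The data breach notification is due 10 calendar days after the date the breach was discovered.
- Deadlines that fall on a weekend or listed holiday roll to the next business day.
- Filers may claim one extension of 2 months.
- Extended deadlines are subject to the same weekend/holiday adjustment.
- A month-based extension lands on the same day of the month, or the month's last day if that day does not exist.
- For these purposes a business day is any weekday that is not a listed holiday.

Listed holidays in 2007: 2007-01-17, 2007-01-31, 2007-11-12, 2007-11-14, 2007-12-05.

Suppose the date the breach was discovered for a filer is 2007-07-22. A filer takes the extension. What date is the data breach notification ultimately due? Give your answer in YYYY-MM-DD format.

2007-10-01

Adding 10 calendar days to 2007-07-22 gives 2007-08-01.
2007-08-01 (Wednesday) is already a business day.
Applying the 2 months extension: 2 months after 2007-08-01 is 2007-10-01.
2007-10-01 falls on a Monday, which is a business day, so no adjustment is needed.
So the filing is due 2007-10-01.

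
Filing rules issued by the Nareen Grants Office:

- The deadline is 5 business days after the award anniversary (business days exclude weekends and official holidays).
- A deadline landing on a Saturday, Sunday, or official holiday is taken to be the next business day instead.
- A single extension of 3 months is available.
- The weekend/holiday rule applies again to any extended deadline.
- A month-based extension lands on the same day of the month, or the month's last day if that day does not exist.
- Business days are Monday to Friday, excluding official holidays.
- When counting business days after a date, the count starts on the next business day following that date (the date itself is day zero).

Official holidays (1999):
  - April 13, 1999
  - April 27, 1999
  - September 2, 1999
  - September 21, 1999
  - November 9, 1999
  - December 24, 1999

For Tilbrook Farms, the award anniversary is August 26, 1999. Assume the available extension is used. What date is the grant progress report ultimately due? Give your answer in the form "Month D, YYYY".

5 business days after August 26, 1999, excluding weekends and holidays, is September 3, 1999.
September 3, 1999 falls on a Friday, which is a business day, so no adjustment is needed.
The 3 months extension carries September 3, 1999 to December 3, 1999.
December 3, 1999 falls on a Friday, which is a business day, so no adjustment is needed.
So the filing is due December 3, 1999.

December 3, 1999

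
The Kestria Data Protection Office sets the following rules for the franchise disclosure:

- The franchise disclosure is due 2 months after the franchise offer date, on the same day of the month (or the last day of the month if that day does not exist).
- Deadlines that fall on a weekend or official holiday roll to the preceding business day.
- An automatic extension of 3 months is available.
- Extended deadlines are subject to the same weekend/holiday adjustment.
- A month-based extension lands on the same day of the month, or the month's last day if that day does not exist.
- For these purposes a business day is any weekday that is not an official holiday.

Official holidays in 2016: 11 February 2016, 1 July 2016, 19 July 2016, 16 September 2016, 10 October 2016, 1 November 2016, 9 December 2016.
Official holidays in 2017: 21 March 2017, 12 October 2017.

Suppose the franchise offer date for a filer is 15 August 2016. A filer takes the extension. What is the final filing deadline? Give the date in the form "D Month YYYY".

13 January 2017

Moving 2 months forward from 15 August 2016 on the corresponding day gives 15 October 2016.
15 October 2016 is a Saturday; the preceding business day is 14 October 2016 (Friday).
Applying the 3 months extension: 3 months after 14 October 2016 is 14 January 2017.
14 January 2017 is a Saturday, so it moves to the preceding business day, 13 January 2017 (Friday).
The final due date is 13 January 2017.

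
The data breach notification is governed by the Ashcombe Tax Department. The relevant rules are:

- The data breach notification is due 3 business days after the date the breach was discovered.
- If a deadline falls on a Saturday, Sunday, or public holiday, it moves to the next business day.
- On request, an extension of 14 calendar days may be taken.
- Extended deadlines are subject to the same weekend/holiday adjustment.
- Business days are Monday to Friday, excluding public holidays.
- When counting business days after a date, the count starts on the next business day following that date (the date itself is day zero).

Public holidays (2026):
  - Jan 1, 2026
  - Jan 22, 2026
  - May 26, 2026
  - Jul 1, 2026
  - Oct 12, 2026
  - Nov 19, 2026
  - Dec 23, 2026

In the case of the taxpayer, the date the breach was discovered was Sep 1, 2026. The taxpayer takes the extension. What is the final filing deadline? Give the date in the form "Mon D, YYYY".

Sep 18, 2026

Counting 3 business days after Sep 1, 2026 (skipping weekends and listed holidays) reaches Sep 4, 2026.
Since Sep 4, 2026 is a Friday and not a holiday, the date is unchanged.
Add the 14 calendar-day extension to Sep 4, 2026: Sep 18, 2026.
Sep 18, 2026 (Friday) is already a business day.
Final deadline: Sep 18, 2026.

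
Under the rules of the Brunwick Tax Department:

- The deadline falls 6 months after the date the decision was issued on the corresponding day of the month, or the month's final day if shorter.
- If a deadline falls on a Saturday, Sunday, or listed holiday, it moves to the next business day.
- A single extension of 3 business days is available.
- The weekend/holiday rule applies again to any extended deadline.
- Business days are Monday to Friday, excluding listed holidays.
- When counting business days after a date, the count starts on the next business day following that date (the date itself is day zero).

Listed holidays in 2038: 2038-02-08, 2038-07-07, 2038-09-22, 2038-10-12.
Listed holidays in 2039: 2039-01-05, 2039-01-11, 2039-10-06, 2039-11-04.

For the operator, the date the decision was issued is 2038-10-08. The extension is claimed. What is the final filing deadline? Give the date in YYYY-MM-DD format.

2039-04-13

6 months after 2038-10-08, on the same day of the month, is 2039-04-08.
Since 2039-04-08 is a Friday and not a holiday, the date is unchanged.
Applying the 3-business-day extension: 3 business days after 2039-04-08 is 2039-04-13.
Since 2039-04-13 is a Wednesday and not a holiday, the date is unchanged.
So the filing is due 2039-04-13.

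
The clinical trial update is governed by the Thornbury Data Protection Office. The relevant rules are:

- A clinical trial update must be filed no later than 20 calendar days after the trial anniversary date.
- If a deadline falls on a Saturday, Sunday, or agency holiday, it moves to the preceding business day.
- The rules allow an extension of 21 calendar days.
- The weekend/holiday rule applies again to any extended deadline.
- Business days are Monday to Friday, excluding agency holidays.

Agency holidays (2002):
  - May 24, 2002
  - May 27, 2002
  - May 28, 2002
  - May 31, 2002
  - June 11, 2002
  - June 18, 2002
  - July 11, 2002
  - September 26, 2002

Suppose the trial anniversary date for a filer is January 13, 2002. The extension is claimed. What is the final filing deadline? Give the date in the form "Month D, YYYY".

20 calendar days after January 13, 2002 is February 2, 2002.
February 2, 2002 is a Saturday; the preceding business day is February 1, 2002 (Friday).
Add the 21 calendar-day extension to February 1, 2002: February 22, 2002.
February 22, 2002 (Friday) is already a business day.
Deadline: February 22, 2002.

February 22, 2002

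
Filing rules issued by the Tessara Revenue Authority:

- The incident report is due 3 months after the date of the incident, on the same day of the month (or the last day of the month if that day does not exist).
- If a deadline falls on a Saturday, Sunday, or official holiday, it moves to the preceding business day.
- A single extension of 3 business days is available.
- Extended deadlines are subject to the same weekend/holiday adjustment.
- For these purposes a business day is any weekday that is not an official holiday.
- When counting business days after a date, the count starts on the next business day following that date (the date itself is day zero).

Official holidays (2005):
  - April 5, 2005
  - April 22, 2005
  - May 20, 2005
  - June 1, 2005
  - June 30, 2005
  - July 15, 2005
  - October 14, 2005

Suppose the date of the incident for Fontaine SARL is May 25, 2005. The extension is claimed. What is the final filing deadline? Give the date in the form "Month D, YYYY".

3 months after May 25, 2005, on the same day of the month, is August 25, 2005.
August 25, 2005 (Thursday) is already a business day.
Applying the 3-business-day extension: 3 business days after August 25, 2005 is August 30, 2005.
August 30, 2005 is a Tuesday and not a listed holiday, so it stands.
The final due date is August 30, 2005.

August 30, 2005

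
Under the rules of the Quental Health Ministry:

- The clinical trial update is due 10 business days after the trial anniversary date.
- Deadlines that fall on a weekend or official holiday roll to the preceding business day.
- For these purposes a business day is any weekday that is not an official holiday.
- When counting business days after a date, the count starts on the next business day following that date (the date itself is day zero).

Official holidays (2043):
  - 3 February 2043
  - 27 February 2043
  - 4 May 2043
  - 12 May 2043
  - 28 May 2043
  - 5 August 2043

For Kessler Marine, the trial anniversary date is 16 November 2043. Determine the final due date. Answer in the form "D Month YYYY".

Counting 10 business days after 16 November 2043 (skipping weekends and listed holidays) reaches 30 November 2043.
Since 30 November 2043 is a Monday and not a holiday, the date is unchanged.
Final deadline: 30 November 2043.

30 November 2043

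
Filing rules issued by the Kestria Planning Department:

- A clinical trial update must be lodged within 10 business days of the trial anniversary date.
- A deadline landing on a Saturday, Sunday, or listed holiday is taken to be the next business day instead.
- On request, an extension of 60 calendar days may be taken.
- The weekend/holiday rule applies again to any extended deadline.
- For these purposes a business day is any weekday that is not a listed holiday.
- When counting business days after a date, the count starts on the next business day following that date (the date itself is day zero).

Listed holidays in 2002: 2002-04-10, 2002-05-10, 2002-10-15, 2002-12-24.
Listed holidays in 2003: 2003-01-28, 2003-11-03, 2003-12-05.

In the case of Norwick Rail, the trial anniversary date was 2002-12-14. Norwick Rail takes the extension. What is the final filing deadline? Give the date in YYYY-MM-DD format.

10 business days after 2002-12-14, excluding weekends and holidays, is 2002-12-30.
2002-12-30 is a Monday and not a listed holiday, so it stands.
Applying the 60-calendar-day extension: 2002-12-30 + 60 days = 2003-02-28.
2003-02-28 is a Friday and not a listed holiday, so it stands.
So the filing is due 2003-02-28.

2003-02-28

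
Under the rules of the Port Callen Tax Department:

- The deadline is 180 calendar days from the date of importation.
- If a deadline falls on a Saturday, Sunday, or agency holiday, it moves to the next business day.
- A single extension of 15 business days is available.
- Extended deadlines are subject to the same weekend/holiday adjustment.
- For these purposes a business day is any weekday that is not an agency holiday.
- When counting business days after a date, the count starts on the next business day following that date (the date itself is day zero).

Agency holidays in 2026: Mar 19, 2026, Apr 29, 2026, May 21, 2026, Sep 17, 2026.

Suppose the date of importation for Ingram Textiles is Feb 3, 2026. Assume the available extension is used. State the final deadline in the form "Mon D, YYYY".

Aug 24, 2026

Trigger date Feb 3, 2026 + 180 calendar days = Aug 2, 2026.
Because Aug 2, 2026 is a Sunday, the deadline becomes Aug 3, 2026 (Monday).
The 15-business-day extension runs from Aug 3, 2026 to Aug 24, 2026.
Aug 24, 2026 (Monday) is already a business day.
Deadline: Aug 24, 2026.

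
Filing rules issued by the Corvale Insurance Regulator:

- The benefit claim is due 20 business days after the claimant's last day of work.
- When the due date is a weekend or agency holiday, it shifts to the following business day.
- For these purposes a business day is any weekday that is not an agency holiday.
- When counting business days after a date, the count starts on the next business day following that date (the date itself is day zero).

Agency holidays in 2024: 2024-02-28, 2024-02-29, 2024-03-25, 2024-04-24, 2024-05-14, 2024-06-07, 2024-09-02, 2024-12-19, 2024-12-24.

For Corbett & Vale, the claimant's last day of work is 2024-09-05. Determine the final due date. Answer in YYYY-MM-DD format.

2024-10-03

20 business days after 2024-09-05, excluding weekends and holidays, is 2024-10-03.
2024-10-03 is a Thursday and not a listed holiday, so it stands.
Deadline: 2024-10-03.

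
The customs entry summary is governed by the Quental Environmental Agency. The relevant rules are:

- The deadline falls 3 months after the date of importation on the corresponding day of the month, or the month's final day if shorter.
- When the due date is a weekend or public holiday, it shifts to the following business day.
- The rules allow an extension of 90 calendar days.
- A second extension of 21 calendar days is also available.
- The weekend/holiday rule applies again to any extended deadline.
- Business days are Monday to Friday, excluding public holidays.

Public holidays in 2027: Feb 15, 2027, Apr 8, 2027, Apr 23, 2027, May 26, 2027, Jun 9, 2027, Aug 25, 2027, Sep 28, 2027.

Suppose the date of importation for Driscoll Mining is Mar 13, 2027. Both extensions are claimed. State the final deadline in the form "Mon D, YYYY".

3 months after Mar 13, 2027, on the same day of the month, is Jun 13, 2027.
Jun 13, 2027 falls on a Sunday. Rolling to the next business day gives Jun 14, 2027, a Monday.
Applying the 90-calendar-day extension: Jun 14, 2027 + 90 days = Sep 12, 2027.
Sep 12, 2027 is a Sunday; the next business day is Sep 13, 2027 (Monday).
Applying the 21-calendar-day extension: Sep 13, 2027 + 21 days = Oct 4, 2027.
Oct 4, 2027 is a Monday and not a listed holiday, so it stands.
The final due date is Oct 4, 2027.

Oct 4, 2027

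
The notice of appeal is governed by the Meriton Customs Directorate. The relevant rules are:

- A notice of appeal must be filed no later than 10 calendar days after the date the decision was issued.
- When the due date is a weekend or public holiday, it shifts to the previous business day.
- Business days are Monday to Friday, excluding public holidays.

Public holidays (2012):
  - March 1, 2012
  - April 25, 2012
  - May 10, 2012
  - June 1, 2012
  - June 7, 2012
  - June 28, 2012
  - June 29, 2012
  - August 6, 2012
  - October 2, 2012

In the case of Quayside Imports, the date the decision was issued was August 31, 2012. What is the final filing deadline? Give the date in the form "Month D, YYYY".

September 10, 2012

From August 31, 2012, 10 calendar days later is September 10, 2012.
September 10, 2012 (Monday) is already a business day.
Deadline: September 10, 2012.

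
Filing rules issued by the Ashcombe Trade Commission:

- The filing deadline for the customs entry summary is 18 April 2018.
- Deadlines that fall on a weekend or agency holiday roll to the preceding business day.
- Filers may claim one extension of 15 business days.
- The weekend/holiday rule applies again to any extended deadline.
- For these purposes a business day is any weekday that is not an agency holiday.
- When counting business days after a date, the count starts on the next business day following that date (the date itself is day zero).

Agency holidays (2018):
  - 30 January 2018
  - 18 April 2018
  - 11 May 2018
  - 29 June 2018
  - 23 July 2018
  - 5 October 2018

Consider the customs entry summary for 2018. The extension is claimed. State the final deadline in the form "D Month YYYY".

The statutory due date is 18 April 2018.
18 April 2018 is a listed holiday, so it moves to the preceding business day, 17 April 2018 (Tuesday).
The 15-business-day extension runs from 17 April 2018 to 9 May 2018.
9 May 2018 is a Wednesday and not a listed holiday, so it stands.
The final due date is 9 May 2018.

9 May 2018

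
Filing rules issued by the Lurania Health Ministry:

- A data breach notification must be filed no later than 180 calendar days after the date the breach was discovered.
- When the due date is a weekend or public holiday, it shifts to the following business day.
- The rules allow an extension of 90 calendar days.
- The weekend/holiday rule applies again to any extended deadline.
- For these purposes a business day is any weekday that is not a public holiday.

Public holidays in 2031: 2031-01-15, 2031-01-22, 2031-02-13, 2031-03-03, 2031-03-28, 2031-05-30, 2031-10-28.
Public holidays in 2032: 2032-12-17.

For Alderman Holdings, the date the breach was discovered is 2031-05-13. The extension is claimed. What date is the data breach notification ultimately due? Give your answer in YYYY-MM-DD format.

2032-02-09

180 calendar days after 2031-05-13 is 2031-11-09.
2031-11-09 is a Sunday, so it moves to the next business day, 2031-11-10 (Monday).
Add the 90 calendar-day extension to 2031-11-10: 2032-02-08.
2032-02-08 falls on a Sunday. Rolling to the next business day gives 2032-02-09, a Monday.
The final due date is 2032-02-09.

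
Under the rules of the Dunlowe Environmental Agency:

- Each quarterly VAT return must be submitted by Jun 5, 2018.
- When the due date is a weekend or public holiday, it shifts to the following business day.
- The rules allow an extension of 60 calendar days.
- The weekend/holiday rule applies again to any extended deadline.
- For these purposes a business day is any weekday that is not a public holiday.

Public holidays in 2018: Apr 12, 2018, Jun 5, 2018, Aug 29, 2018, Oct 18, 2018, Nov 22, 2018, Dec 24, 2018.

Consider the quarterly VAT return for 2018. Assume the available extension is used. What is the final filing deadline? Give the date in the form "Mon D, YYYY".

Aug 6, 2018

The stated deadline is Jun 5, 2018.
Because Jun 5, 2018 is a listed holiday, the deadline becomes Jun 6, 2018 (Wednesday).
Applying the 60-calendar-day extension: Jun 6, 2018 + 60 days = Aug 5, 2018.
Because Aug 5, 2018 is a Sunday, the deadline becomes Aug 6, 2018 (Monday).
Deadline: Aug 6, 2018.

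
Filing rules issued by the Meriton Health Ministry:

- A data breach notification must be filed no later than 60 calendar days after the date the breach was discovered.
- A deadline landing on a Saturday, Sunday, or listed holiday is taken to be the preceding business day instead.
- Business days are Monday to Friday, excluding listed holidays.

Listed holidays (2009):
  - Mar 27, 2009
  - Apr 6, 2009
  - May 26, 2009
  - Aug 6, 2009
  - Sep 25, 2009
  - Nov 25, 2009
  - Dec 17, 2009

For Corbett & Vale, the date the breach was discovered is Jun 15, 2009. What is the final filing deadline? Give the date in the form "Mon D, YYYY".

Aug 14, 2009

Trigger date Jun 15, 2009 + 60 calendar days = Aug 14, 2009.
Aug 14, 2009 is a Friday and not a listed holiday, so it stands.
Final deadline: Aug 14, 2009.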